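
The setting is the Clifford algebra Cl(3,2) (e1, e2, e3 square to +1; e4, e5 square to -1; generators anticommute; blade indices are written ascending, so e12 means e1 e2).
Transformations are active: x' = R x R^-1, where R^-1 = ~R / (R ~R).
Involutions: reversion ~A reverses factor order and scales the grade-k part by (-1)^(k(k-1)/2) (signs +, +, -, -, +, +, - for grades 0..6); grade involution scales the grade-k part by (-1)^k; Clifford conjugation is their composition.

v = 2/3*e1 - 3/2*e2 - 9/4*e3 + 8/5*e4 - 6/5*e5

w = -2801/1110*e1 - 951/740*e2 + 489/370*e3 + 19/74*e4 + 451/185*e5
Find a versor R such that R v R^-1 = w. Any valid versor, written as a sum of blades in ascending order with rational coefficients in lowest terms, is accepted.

Here q(v) = q(w) = 541/144; the classical choice R = v + w = -687/370*e1 - 2061/740*e2 - 687/740*e3 + 687/370*e4 + 229/185*e5 then realises v -> w under the sandwich.
Answer: -687/370*e1 - 2061/740*e2 - 687/740*e3 + 687/370*e4 + 229/185*e5


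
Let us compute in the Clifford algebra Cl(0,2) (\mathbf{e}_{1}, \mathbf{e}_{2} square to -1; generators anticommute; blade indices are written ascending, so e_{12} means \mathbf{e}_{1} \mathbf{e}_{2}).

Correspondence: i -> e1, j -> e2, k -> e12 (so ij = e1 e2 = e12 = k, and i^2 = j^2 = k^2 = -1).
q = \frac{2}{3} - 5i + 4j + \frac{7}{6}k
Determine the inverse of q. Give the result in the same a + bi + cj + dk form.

In blades: q = \frac{2}{3} - 5 e_{1} + 4 e_{2} + \frac{7}{6} e_{12}.
With qbar = \frac{2}{3} + 5 e_{1} - 4 e_{2} - \frac{7}{6} e_{12} (scalar fixed, mapped units negated), q qbar = \frac{1541}{36} (the sum of squared coefficients), so q^-1 = qbar / (\frac{1541}{36}) = \frac{24}{1541} + \frac{180}{1541} e_{1} - \frac{144}{1541} e_{2} - \frac{42}{1541} e_{12}; translating back:
Answer: \frac{24}{1541} + \frac{180}{1541}i - \frac{144}{1541}j - \frac{42}{1541}k


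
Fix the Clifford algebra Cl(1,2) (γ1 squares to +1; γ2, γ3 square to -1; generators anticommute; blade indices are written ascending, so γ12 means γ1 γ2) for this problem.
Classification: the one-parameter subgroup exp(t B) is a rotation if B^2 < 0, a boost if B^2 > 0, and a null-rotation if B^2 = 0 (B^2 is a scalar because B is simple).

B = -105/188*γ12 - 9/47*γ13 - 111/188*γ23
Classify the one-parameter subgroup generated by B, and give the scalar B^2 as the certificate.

B^2 term by term: the squares give (-105/188)^2*(γ12)^2 + (-9/47)^2*(γ13)^2 + (-111/188)^2*(γ23)^2 = 11025/35344*(+1) + 81/2209*(+1) + 12321/35344*(-1) = 0 (each basis 2-blade squares to minus the product of its generators' squares); cross terms between blades sharing an index anticommute and cancel. So B^2 = 0.
Answer: null-rotation, certificate B^2 = 0. Note: conjugating B changes its blade decomposition but never the scalar B^2 = 0, whose sign settles the classification.


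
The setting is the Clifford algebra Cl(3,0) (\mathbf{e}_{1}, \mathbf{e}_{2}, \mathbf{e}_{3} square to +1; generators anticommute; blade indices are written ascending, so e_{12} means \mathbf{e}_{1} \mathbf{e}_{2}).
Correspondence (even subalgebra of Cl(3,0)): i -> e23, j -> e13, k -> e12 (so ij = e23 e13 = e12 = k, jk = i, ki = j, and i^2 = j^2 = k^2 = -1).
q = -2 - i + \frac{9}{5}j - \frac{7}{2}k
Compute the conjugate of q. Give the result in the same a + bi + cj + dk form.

In blades: q = -2 - \frac{7}{2} e_{12} + \frac{9}{5} e_{13} - e_{23}.
Quaternion conjugation is reversion on the even subalgebra: the scalar is fixed and every grade-2 blade flips sign, giving -2 + \frac{7}{2} e_{12} - \frac{9}{5} e_{13} + e_{23}; translating back:
Answer: -2 + i - \frac{9}{5}j + \frac{7}{2}k


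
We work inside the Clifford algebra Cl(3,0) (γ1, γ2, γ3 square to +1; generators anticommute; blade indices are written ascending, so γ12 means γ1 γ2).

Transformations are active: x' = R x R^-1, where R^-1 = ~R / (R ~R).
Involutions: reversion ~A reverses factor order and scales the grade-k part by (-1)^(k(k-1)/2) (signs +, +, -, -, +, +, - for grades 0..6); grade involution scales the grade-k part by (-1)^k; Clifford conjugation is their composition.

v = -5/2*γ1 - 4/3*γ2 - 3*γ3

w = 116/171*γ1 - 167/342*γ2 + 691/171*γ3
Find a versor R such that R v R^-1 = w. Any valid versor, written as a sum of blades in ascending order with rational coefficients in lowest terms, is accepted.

Reasoning: v^2 = w^2 = 613/36 since conjugation preserves the quadratic form; R = v + w = -623/342*γ1 - 623/342*γ2 + 178/171*γ3 is then valid when invertible, keeping its own part and reversing (v - w)/2.
Answer: -623/342*γ1 - 623/342*γ2 + 178/171*γ3


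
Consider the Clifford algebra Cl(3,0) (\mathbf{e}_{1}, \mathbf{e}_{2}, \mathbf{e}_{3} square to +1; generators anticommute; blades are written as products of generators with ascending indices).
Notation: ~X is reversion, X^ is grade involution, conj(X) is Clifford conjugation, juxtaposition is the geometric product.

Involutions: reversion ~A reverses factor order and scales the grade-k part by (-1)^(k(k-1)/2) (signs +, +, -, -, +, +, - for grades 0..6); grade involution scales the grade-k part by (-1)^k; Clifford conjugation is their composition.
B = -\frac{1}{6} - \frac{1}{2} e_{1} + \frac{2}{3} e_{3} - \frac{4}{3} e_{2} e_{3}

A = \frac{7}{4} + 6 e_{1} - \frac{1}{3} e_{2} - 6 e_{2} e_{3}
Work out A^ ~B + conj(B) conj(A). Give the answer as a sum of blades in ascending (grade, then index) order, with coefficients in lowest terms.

first term: \frac{257}{24} + \frac{1}{8} e_{1} - \frac{73}{18} e_{2} + \frac{29}{18} e_{3} + \frac{1}{6} e_{1} e_{2} - 4 e_{1} e_{3} + \frac{32}{9} e_{2} e_{3} - 5 e_{1} e_{2} e_{3}
second term: -\frac{271}{24} + \frac{15}{8} e_{1} + \frac{71}{18} e_{2} - \frac{29}{18} e_{3} + \frac{1}{6} e_{1} e_{2} - 4 e_{1} e_{3} + \frac{14}{9} e_{2} e_{3} - 5 e_{1} e_{2} e_{3}
Answer: -\frac{7}{12} + 2 e_{1} - \frac{1}{9} e_{2} + \frac{1}{3} e_{1} e_{2} - 8 e_{1} e_{3} + \frac{46}{9} e_{2} e_{3} - 10 e_{1} e_{2} e_{3}


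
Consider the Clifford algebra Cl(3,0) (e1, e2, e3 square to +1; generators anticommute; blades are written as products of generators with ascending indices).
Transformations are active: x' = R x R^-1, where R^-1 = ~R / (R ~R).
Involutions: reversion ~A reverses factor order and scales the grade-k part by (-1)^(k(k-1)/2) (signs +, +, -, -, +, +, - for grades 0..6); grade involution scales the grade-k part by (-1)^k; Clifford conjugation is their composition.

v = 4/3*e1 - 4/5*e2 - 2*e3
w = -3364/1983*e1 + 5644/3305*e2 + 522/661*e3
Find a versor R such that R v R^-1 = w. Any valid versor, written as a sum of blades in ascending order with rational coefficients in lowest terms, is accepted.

A norm check does it: q(v) = q(w) = 1444/225, hence R = v + w = -240/661*e1 + 600/661*e2 - 800/661*e3 realises the map — parallel part kept, (v - w)/2 negated, v carried to w.
Answer: -240/661*e1 + 600/661*e2 - 800/661*e3


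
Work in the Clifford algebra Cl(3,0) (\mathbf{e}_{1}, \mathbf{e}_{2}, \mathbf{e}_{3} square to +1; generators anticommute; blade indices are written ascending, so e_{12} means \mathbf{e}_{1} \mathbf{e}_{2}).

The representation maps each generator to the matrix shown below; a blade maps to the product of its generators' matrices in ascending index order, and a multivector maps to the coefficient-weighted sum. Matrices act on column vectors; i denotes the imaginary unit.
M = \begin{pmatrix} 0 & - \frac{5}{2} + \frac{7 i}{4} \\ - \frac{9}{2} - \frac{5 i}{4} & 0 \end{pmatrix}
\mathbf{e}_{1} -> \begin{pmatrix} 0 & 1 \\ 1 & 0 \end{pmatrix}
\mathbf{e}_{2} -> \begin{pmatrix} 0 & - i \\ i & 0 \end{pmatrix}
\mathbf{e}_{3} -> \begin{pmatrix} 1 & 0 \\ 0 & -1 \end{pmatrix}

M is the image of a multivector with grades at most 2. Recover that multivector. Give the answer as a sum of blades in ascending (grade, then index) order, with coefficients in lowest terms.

Method: 1, rho(e_{1}), rho(e_{2}), rho(e_{3}) form a trace-orthogonal basis of the 2x2 complex matrices (tr(X Y) = 2 if X = Y, else 0), so M = m0*1 + m1*rho(e_{1}) + m2*rho(e_{2}) + m3*rho(e_{3}) with m0 = tr(M)/2 = 0, m1 = tr(M rho(e_{1}))/2 = - \frac{7}{2} + \frac{i}{4}, m2 = tr(M rho(e_{2}))/2 = - \frac{3}{2} + i, m3 = tr(M rho(e_{3}))/2 = 0.
Multiplying table entries, the bivector images are rho(e_{12}) = i*rho(e_{3}), rho(e_{13}) = -i*rho(e_{2}), rho(e_{23}) = i*rho(e_{1}); with real blade coefficients the real parts of m0..m3 are the coefficients of 1, e_{1}, e_{2}, e_{3} and the imaginary parts give the bivectors (e_{23}: Im m1, e_{13}: -Im m2, e_{12}: Im m3).
Answer: -\frac{7}{2} e_{1} - \frac{3}{2} e_{2} - e_{13} + \frac{1}{4} e_{23}


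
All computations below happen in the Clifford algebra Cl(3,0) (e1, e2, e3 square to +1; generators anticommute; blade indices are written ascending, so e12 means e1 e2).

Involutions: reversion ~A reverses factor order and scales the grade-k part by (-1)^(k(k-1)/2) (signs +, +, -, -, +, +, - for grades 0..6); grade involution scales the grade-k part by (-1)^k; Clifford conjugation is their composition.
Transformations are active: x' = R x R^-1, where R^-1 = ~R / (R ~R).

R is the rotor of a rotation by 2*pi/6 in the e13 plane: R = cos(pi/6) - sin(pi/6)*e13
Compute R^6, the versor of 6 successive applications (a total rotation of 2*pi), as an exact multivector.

The rotor phase is half the rotation angle and phases add under composition, so 6 steps in the e13 plane accumulate phase 6*(pi/6) = pi: R^6 = cos(pi) - sin(pi)*e13.
cos(pi) = -1 and sin(pi) = 0, so R^6 = -1. The total rotation 2*pi is 1 full turn, so every vector returns to itself, yet the rotor is -1, on the OTHER sheet of the double cover (an odd number of 2*pi turns).
Answer: -1


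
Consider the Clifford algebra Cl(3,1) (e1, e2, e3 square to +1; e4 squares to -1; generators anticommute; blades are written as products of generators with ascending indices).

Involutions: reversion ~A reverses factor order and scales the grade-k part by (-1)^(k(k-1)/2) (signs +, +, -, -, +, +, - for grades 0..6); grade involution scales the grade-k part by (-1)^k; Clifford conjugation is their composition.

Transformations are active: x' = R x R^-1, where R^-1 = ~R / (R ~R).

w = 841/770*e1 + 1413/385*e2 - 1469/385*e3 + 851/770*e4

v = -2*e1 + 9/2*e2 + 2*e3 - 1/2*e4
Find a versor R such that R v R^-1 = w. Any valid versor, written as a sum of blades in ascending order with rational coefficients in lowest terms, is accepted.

A norm check does it: q(v) = q(w) = 28, hence R = v + w = -699/770*e1 + 6291/770*e2 - 699/385*e3 + 233/385*e4 realises the map — parallel part kept, (v - w)/2 negated, v carried to w.
Answer: -699/770*e1 + 6291/770*e2 - 699/385*e3 + 233/385*e4


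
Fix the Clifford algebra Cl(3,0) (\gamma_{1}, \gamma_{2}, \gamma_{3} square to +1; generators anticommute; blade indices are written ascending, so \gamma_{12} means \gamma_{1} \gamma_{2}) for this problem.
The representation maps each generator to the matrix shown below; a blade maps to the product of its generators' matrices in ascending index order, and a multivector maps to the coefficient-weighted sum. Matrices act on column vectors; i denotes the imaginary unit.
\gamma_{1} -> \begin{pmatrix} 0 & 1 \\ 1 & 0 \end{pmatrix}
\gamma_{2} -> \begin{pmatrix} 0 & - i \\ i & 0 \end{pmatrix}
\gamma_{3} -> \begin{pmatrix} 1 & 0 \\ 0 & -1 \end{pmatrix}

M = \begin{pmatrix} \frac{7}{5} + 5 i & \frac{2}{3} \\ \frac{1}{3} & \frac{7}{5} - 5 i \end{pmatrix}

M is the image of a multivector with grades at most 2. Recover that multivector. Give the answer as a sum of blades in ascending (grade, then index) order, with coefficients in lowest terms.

Method: 1, rho(\gamma_{1}), rho(\gamma_{2}), rho(\gamma_{3}) form a trace-orthogonal basis of the 2x2 complex matrices (tr(X Y) = 2 if X = Y, else 0), so M = m0*1 + m1*rho(\gamma_{1}) + m2*rho(\gamma_{2}) + m3*rho(\gamma_{3}) with m0 = tr(M)/2 = \frac{7}{5}, m1 = tr(M rho(\gamma_{1}))/2 = \frac{1}{2}, m2 = tr(M rho(\gamma_{2}))/2 = \frac{i}{6}, m3 = tr(M rho(\gamma_{3}))/2 = 5 i.
Multiplying table entries, the bivector images are rho(\gamma_{12}) = i*rho(\gamma_{3}), rho(\gamma_{13}) = -i*rho(\gamma_{2}), rho(\gamma_{23}) = i*rho(\gamma_{1}); with real blade coefficients the real parts of m0..m3 are the coefficients of 1, \gamma_{1}, \gamma_{2}, \gamma_{3} and the imaginary parts give the bivectors (\gamma_{23}: Im m1, \gamma_{13}: -Im m2, \gamma_{12}: Im m3).
Answer: \frac{7}{5} + \frac{1}{2} \gamma_{1} + 5 \gamma_{12} - \frac{1}{6} \gamma_{13}


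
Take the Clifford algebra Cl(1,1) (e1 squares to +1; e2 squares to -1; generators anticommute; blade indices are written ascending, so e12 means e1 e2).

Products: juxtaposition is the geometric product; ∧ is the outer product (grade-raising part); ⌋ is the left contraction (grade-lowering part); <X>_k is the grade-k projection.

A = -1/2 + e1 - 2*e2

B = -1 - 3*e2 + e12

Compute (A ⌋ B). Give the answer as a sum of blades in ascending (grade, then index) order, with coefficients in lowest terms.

step 1: -11/2 - 2*e1 + 5/2*e2 - 1/2*e12
Answer: -11/2 - 2*e1 + 5/2*e2 - 1/2*e12


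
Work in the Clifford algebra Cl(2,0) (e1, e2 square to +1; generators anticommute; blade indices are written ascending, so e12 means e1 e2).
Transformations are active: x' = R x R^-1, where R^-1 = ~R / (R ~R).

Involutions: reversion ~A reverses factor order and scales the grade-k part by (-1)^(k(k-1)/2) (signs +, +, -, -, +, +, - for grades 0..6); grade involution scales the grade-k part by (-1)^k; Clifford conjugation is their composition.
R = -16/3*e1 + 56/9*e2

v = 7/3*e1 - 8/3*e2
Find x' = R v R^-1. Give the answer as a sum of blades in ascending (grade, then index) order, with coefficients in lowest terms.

~R = -16/3*e1 + 56/9*e2, and R ~R = 5440/81, so R^-1 = ~R / (5440/81).
R v = -784/27 - 8/27*e12
Answer: 581/255*e1 - 692/255*e2


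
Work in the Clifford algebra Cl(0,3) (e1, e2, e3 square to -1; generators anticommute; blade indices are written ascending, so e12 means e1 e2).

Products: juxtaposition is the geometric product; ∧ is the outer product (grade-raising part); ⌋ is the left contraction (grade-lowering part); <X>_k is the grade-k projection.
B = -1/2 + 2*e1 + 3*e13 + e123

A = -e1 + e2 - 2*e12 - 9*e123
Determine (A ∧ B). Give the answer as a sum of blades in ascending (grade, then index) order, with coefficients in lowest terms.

step 1: 1/2*e1 - 1/2*e2 - e12 + 3/2*e123
Answer: 1/2*e1 - 1/2*e2 - e12 + 3/2*e123


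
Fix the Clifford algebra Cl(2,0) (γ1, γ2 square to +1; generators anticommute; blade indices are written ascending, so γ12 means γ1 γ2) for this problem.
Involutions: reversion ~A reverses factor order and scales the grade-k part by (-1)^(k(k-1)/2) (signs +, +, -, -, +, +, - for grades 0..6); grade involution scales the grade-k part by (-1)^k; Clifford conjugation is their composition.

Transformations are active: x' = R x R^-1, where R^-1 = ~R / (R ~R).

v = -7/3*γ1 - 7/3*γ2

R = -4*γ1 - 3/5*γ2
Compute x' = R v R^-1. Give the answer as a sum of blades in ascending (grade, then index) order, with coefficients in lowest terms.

~R = -4*γ1 - 3/5*γ2, and R ~R = 409/25, so R^-1 = ~R / (409/25).
R v = 161/15 + 119/15*γ12
Answer: -3577/1227*γ1 + 1897/1227*γ2


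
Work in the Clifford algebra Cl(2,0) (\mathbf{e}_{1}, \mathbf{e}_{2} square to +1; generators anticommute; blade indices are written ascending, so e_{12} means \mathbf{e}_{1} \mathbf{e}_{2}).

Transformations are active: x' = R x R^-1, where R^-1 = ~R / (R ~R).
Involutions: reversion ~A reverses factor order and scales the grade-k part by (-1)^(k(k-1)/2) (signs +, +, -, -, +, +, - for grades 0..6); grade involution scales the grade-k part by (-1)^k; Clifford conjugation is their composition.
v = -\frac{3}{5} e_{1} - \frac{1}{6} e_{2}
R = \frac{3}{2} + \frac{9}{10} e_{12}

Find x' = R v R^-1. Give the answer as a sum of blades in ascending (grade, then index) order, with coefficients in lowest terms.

~R = \frac{3}{2} - \frac{9}{10} e_{12}, and R ~R = \frac{153}{50}, so R^-1 = ~R / (\frac{153}{50}).
R v = -\frac{21}{20} e_{1} + \frac{29}{100} e_{2}
Answer: -\frac{73}{170} e_{1} + \frac{23}{51} e_{2}


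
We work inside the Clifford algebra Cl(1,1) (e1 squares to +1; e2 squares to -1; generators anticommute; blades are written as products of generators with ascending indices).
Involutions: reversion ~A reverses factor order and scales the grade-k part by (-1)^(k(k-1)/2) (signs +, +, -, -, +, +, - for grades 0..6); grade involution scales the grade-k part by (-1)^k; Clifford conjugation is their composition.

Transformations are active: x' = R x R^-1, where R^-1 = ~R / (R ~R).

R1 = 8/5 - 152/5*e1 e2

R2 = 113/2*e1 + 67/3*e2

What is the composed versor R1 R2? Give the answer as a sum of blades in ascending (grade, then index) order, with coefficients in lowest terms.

Distribute over the terms of R1 (each basis-blade product reordered to ascending indices, repeated generators contracted through their squares):
(8/5) R2 = 452/5*e1 + 536/15*e2
(-152/5*e1 e2) R2 = 10184/15*e1 + 8588/5*e2
Summing the partial products and collecting blades:
Answer: 2308/3*e1 + 5260/3*e2


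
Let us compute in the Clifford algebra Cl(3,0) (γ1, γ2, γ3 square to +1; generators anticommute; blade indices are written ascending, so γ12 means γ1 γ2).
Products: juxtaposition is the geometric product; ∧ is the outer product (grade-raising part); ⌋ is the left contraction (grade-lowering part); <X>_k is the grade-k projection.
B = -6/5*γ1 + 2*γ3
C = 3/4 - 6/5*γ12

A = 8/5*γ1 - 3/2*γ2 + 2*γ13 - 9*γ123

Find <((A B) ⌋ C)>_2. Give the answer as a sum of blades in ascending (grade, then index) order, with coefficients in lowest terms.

step 1: -48/25 + 4*γ1 + 12/5*γ3 - 99/5*γ12 + 16/5*γ13 + 39/5*γ23
step 2: -126/5 - 24/5*γ2 + 288/125*γ12
step 3: 288/125*γ12
Answer: 288/125*γ12


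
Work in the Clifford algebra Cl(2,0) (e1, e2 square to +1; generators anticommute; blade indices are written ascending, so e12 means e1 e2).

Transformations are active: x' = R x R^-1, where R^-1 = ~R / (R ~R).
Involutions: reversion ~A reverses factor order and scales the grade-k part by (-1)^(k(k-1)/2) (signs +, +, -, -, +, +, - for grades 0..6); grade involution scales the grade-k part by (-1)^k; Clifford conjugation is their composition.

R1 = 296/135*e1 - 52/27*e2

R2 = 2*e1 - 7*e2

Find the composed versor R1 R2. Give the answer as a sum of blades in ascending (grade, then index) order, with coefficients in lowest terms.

Distribute over the terms of R1 (each basis-blade product reordered to ascending indices, repeated generators contracted through their squares):
(296/135*e1) R2 = 592/135 - 2072/135*e12
(-52/27*e2) R2 = 364/27 + 104/27*e12
Summing the partial products and collecting blades:
Answer: 268/15 - 1552/135*e12


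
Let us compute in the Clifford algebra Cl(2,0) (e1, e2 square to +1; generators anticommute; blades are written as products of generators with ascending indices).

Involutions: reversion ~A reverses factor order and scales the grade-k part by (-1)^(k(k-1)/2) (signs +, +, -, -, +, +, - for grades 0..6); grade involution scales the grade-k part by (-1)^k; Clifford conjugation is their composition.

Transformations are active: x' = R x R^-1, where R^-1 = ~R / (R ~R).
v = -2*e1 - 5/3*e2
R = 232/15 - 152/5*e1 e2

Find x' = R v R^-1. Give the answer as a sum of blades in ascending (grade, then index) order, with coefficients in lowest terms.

~R = 232/15 + 152/5*e1 e2, and R ~R = 52352/45, so R^-1 = ~R / (52352/45).
R v = 296/15*e1 - 3896/45*e2
Answer: 5163/2045*e1 - 3898/6135*e2


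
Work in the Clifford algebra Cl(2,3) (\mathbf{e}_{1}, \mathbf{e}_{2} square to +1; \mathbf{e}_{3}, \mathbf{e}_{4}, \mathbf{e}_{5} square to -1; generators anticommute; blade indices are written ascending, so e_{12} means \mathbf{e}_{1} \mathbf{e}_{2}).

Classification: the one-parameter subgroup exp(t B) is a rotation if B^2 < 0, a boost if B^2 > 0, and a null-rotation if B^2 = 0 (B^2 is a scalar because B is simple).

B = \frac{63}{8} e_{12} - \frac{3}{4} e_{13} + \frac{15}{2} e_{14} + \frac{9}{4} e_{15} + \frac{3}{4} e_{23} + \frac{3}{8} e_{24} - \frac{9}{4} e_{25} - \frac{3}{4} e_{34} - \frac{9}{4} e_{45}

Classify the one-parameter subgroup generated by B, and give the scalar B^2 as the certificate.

B^2 term by term: the squares give (\frac{63}{8})^2*(e_{12})^2 + (-\frac{3}{4})^2*(e_{13})^2 + (\frac{15}{2})^2*(e_{14})^2 + (\frac{9}{4})^2*(e_{15})^2 + (\frac{3}{4})^2*(e_{23})^2 + (\frac{3}{8})^2*(e_{24})^2 + (-\frac{9}{4})^2*(e_{25})^2 + (-\frac{3}{4})^2*(e_{34})^2 + (-\frac{9}{4})^2*(e_{45})^2 = \frac{3969}{64}*(-1) + \frac{9}{16}*(+1) + \frac{225}{4}*(+1) + \frac{81}{16}*(+1) + \frac{9}{16}*(+1) + \frac{9}{64}*(+1) + \frac{81}{16}*(+1) + \frac{9}{16}*(-1) + \frac{81}{16}*(-1) = 0 (each basis 2-blade squares to minus the product of its generators' squares); cross terms between blades sharing an index anticommute and cancel; the commuting (index-disjoint) pairs give grade-4 terms 2*c*c'*(blade product), which cancel blade by blade — e_{1234}: -\frac{189}{16} + \frac{9}{16} + \frac{45}{4} = 0; e_{1235}: -\frac{27}{8} + \frac{27}{8} = 0; e_{1245}: -\frac{567}{16} + \frac{135}{4} + \frac{27}{16} = 0; e_{1345}: \frac{27}{8} - \frac{27}{8} = 0; e_{2345}: -\frac{27}{8} + \frac{27}{8} = 0 — confirming B is simple. So B^2 = 0.
Answer: null-rotation, certificate B^2 = 0. Check the certificate: B^2 = 0, and that sign is decisive whatever form B takes.


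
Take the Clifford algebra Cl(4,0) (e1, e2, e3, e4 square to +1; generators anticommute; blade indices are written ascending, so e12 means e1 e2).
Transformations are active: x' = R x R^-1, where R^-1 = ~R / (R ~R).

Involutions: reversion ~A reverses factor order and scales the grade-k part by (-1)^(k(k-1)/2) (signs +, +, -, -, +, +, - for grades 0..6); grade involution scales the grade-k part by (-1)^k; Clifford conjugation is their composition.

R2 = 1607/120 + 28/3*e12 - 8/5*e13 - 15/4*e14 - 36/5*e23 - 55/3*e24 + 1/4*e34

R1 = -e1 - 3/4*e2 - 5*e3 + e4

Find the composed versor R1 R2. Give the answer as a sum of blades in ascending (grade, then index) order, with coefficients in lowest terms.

Distribute over the terms of R1 (each basis-blade product reordered to ascending indices, repeated generators contracted through their squares):
(-e1) R2 = -1607/120*e1 - 28/3*e2 + 8/5*e3 + 15/4*e4 + 36/5*e123 + 55/3*e124 - 1/4*e134
(-3/4*e2) R2 = 7*e1 - 1607/160*e2 + 27/5*e3 + 55/4*e4 - 6/5*e123 - 45/16*e124 - 3/16*e234
(-5*e3) R2 = -8*e1 - 36*e2 - 1607/24*e3 - 5/4*e4 - 140/3*e123 - 75/4*e134 - 275/3*e234
(e4) R2 = 15/4*e1 + 55/3*e2 - 1/4*e3 + 1607/120*e4 + 28/3*e124 - 8/5*e134 - 36/5*e234
Summing the partial products and collecting blades:
Answer: -1277/120*e1 - 5927/160*e2 - 1445/24*e3 + 3557/120*e4 - 122/3*e123 + 1193/48*e124 - 103/5*e134 - 23773/240*e234


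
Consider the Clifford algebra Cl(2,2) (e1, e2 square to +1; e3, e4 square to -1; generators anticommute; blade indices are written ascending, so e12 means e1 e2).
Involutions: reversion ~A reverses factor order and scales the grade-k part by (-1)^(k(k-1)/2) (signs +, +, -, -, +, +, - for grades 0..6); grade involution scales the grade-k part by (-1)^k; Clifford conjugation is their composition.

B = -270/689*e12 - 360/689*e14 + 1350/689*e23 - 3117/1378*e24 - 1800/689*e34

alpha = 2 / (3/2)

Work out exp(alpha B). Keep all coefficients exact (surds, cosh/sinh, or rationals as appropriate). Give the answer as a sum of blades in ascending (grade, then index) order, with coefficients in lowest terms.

B^2 term by term: the squares give (-270/689)^2*(e12)^2 + (-360/689)^2*(e14)^2 + (1350/689)^2*(e23)^2 + (-3117/1378)^2*(e24)^2 + (-1800/689)^2*(e34)^2 = 72900/474721*(-1) + 129600/474721*(+1) + 1822500/474721*(+1) + 9715689/1898884*(+1) + 3240000/474721*(-1) = 9/4 (each basis 2-blade squares to minus the product of its generators' squares); cross terms between blades sharing an index anticommute and cancel; the commuting (index-disjoint) pairs give grade-4 terms 2*c*c'*(blade product), which cancel blade by blade — e1234: 972000/474721 - 972000/474721 = 0 — confirming B is simple. So B^2 = 9/4.
B^2 = 9/4 — a positive square means the series sums to a boost: l = 3/2, alpha*l = 2, so exp(alpha B) = cosh(2) + (sinh(2)/(3/2))*B = cosh(2) + (2*sinh(2)/3)*B.
Answer: cosh(2) - 180*sinh(2)/689*e12 - 240*sinh(2)/689*e14 + 900*sinh(2)/689*e23 - 1039*sinh(2)/689*e24 - 1200*sinh(2)/689*e34


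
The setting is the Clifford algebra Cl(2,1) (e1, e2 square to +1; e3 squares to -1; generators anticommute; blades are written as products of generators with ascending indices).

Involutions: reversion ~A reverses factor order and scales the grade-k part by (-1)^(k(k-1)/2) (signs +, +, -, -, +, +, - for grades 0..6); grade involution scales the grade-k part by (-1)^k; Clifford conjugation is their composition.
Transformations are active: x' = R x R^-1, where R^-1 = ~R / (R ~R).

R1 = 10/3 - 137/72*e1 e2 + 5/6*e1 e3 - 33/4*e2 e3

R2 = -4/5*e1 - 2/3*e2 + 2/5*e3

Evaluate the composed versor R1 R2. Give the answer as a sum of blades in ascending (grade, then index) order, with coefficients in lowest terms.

Distribute over the terms of R2 (each basis-blade product reordered to ascending indices, repeated generators contracted through their squares):
R1 (-4/5*e1) = -8/3*e1 - 137/90*e2 + 2/3*e3 + 33/5*e1 e2 e3
R1 (-2/3*e2) = 137/108*e1 - 20/9*e2 - 11/2*e3 + 5/9*e1 e2 e3
R1 (2/5*e3) = -1/3*e1 + 33/10*e2 + 4/3*e3 - 137/180*e1 e2 e3
Summing the partial products and collecting blades:
Answer: -187/108*e1 - 4/9*e2 - 7/2*e3 + 1151/180*e1 e2 e3


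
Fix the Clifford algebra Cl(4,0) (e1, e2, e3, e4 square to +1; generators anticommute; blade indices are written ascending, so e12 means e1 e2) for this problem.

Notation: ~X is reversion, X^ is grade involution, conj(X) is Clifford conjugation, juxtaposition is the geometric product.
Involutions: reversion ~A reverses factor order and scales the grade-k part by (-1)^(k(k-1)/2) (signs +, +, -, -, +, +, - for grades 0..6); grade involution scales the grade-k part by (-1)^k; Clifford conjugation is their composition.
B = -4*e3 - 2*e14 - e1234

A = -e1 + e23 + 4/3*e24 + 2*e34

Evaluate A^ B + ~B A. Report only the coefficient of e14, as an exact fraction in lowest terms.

first term: -4*e2 + 6*e4 - 2/3*e12 - 28/3*e13 + e14 + 13/3*e234 - 2*e1234
second term: 4*e2 - 6*e4 - 2/3*e12 - 28/3*e13 + e14 + 13/3*e234 + 2*e1234
Answer: 2


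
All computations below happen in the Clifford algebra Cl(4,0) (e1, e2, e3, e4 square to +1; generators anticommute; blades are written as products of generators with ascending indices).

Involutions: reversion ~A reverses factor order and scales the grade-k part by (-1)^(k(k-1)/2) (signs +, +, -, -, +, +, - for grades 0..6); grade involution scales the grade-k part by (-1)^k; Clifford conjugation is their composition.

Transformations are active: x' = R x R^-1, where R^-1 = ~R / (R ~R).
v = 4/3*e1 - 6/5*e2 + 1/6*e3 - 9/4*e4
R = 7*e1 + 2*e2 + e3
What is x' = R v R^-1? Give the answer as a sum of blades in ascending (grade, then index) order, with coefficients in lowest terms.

~R = 7*e1 + 2*e2 + e3, and R ~R = 54, so R^-1 = ~R / (54).
R v = 71/10 - 166/15*e1 e2 - 1/6*e1 e3 - 63/4*e1 e4 + 23/15*e2 e3 - 9/2*e2 e4 - 9/4*e3 e4
Answer: 137/270*e1 + 233/135*e2 + 13/135*e3 + 9/4*e4


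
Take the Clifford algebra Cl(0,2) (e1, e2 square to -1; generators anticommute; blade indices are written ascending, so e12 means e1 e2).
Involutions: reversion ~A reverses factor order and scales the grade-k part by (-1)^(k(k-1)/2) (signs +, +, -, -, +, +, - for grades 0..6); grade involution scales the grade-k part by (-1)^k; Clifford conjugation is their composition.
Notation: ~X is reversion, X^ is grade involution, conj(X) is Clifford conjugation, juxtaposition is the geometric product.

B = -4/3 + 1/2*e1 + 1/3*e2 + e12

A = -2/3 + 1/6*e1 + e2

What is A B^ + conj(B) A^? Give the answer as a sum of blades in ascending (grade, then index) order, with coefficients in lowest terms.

first term: 47/36 + 10/9*e1 - 23/18*e2 - 2/9*e12
second term: 17/36 - 4/9*e1 + 31/18*e2 + 10/9*e12
Answer: 16/9 + 2/3*e1 + 4/9*e2 + 8/9*e12


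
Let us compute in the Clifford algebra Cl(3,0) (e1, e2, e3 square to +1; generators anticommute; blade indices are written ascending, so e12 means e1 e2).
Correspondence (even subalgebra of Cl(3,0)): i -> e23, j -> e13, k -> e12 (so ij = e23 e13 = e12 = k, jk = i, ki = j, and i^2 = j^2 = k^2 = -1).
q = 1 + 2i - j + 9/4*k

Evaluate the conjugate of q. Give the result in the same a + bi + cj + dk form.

In blades: q = 1 + 9/4*e12 - e13 + 2*e23.
Quaternion conjugation is reversion on the even subalgebra: the scalar is fixed and every grade-2 blade flips sign, giving 1 - 9/4*e12 + e13 - 2*e23; translating back:
Answer: 1 - 2i + j - 9/4*k


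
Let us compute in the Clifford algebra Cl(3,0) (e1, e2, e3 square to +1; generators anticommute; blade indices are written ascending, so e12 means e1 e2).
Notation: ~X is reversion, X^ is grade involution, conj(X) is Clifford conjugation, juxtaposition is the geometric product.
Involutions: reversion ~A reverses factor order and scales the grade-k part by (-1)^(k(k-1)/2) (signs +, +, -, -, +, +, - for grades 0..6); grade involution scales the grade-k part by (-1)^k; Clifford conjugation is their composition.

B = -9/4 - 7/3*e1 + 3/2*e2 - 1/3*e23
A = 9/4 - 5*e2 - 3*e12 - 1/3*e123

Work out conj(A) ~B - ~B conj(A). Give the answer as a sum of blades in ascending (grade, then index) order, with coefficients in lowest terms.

first term: 39/16 - 23/36*e1 - 7/8*e2 + 5/3*e3 + 59/12*e12 + 3/2*e13 + 55/36*e23 + 3/4*e123
second term: 39/16 - 347/36*e1 - 119/8*e2 - 5/3*e3 - 221/12*e12 - 1/2*e13 + 55/36*e23 + 3/4*e123
Answer: 9*e1 + 14*e2 + 10/3*e3 + 70/3*e12 + 2*e13


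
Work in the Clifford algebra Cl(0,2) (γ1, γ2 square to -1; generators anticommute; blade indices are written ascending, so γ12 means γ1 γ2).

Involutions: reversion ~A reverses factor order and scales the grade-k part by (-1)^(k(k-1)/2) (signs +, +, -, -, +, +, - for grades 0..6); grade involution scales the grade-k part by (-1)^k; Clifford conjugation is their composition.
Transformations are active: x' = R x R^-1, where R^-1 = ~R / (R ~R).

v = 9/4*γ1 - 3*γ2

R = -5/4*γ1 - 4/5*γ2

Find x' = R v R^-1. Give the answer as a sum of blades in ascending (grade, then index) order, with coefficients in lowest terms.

~R = -5/4*γ1 - 4/5*γ2, and R ~R = -881/400, so R^-1 = ~R / (-881/400).
R v = 33/80 + 111/20*γ12
Answer: -6279/3524*γ1 + 2907/881*γ2


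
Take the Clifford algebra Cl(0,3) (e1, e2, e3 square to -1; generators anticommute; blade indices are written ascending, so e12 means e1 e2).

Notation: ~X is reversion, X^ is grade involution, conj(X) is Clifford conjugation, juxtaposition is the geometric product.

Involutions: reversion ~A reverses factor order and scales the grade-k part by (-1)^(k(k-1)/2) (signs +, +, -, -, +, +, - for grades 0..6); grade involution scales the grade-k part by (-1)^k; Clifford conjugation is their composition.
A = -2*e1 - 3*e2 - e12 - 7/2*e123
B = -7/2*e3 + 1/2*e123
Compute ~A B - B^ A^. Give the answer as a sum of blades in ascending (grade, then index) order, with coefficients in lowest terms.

first term: 7/4 - 1/2*e3 + 49/4*e12 + 11/2*e13 + 23/2*e23 - 7/2*e123
second term: -7/4 - 1/2*e3 - 49/4*e12 - 17/2*e13 - 19/2*e23 - 7/2*e123
Answer: 7/2 + 49/2*e12 + 14*e13 + 21*e23


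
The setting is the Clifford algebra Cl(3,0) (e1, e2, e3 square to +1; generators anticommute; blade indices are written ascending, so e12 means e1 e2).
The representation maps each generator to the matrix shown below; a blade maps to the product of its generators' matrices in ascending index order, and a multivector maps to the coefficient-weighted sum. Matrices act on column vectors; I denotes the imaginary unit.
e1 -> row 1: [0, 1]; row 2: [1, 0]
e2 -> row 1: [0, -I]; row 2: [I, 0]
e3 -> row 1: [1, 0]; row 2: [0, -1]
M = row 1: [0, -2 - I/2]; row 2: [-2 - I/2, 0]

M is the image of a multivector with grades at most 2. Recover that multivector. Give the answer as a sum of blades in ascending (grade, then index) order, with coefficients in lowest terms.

Method: 1, rho(e1), rho(e2), rho(e3) form a trace-orthogonal basis of the 2x2 complex matrices (tr(X Y) = 2 if X = Y, else 0), so M = m0*1 + m1*rho(e1) + m2*rho(e2) + m3*rho(e3) with m0 = tr(M)/2 = 0, m1 = tr(M rho(e1))/2 = -2 - I/2, m2 = tr(M rho(e2))/2 = 0, m3 = tr(M rho(e3))/2 = 0.
Multiplying table entries, the bivector images are rho(e12) = I*rho(e3), rho(e13) = -I*rho(e2), rho(e23) = I*rho(e1); with real blade coefficients the real parts of m0..m3 are the coefficients of 1, e1, e2, e3 and the imaginary parts give the bivectors (e23: Im m1, e13: -Im m2, e12: Im m3).
Answer: -2*e1 - 1/2*e23


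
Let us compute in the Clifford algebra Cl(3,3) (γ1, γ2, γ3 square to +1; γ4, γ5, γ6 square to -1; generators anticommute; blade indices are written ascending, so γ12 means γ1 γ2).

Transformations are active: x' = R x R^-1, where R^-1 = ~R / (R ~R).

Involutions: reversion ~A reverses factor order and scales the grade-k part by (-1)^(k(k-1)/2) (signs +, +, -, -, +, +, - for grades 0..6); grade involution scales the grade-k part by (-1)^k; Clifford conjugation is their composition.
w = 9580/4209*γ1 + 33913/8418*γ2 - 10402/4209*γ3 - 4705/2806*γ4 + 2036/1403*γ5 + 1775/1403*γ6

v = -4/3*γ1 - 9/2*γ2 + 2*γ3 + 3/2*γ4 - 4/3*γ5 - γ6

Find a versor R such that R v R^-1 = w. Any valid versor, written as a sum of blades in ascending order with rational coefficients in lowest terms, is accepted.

R = v + w = 3968/4209*γ1 - 1984/4209*γ2 - 1984/4209*γ3 - 248/1403*γ4 + 496/4209*γ5 + 372/1403*γ6 works: the equal norms (21) guarantee its sandwich swaps v into w.
Answer: 3968/4209*γ1 - 1984/4209*γ2 - 1984/4209*γ3 - 248/1403*γ4 + 496/4209*γ5 + 372/1403*γ6


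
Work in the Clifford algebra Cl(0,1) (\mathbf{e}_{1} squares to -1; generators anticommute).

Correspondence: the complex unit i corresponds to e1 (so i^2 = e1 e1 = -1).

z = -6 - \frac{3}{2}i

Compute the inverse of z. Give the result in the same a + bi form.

In blades: z = -6 - \frac{3}{2} e_{1}.
With qbar = -6 + \frac{3}{2} e_{1} (scalar fixed, mapped units negated), z qbar = \frac{153}{4} (the sum of squared coefficients), so z^-1 = qbar / (\frac{153}{4}) = -\frac{8}{51} + \frac{2}{51} e_{1}; translating back:
Answer: -\frac{8}{51} + \frac{2}{51}i


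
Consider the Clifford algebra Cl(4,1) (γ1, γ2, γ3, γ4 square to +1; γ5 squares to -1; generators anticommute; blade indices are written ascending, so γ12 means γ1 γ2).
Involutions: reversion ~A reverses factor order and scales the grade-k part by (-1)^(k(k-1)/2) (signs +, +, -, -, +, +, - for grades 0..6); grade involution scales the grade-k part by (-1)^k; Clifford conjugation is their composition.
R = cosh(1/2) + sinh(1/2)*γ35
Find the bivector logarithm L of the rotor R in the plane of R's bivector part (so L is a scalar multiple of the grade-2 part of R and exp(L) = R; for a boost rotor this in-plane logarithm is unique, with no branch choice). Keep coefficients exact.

The scalar part of R is cosh(1/2), giving the rapidity magnitude (cosh is even); the bivector part supplies orientation, its quotient by sinh of the rapidity is the plane, and L = rapidity * plane — unique in that plane, since flipping both signs leaves L unchanged.
Concretely: cosh(rapidity) = cosh(1/2) gives rapidity = ±1/2, and since rapidity/sinh(rapidity) is even the sign is immaterial: L = (rapidity/sinh(rapidity)) * <R>_2 = (1/(2*sinh(1/2))) * <R>_2.
Answer: 1/2*γ35


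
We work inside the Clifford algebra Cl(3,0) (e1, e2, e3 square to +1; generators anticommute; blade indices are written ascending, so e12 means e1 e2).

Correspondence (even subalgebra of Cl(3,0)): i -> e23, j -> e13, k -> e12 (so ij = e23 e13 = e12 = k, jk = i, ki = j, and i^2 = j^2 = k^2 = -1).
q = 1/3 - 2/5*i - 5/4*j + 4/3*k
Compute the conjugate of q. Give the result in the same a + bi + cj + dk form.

In blades: q = 1/3 + 4/3*e12 - 5/4*e13 - 2/5*e23.
Quaternion conjugation is reversion on the even subalgebra: the scalar is fixed and every grade-2 blade flips sign, giving 1/3 - 4/3*e12 + 5/4*e13 + 2/5*e23; translating back:
Answer: 1/3 + 2/5*i + 5/4*j - 4/3*k


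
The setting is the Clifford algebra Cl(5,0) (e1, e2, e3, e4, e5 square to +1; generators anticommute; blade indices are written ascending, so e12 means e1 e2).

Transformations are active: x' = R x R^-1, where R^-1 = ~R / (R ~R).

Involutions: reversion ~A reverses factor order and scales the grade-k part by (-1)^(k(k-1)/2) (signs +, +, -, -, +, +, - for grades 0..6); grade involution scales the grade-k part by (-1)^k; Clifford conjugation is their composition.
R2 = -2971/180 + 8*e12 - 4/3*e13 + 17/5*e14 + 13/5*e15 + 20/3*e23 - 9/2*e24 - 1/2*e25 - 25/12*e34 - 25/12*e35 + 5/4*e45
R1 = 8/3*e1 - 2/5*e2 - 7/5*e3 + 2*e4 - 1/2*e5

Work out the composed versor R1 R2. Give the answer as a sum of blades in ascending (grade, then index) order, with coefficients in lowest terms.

Distribute over the terms of R1 (each basis-blade product reordered to ascending indices, repeated generators contracted through their squares):
(8/3*e1) R2 = -5942/135*e1 + 64/3*e2 - 32/9*e3 + 136/15*e4 + 104/15*e5 + 160/9*e123 - 12*e124 - 4/3*e125 - 50/9*e134 - 50/9*e135 + 10/3*e145
(-2/5*e2) R2 = 16/5*e1 + 2971/450*e2 - 8/3*e3 + 9/5*e4 + 1/5*e5 - 8/15*e123 + 34/25*e124 + 26/25*e125 + 5/6*e234 + 5/6*e235 - 1/2*e245
(-7/5*e3) R2 = -28/15*e1 + 28/3*e2 + 20797/900*e3 + 35/12*e4 + 35/12*e5 - 56/5*e123 + 119/25*e134 + 91/25*e135 - 63/10*e234 - 7/10*e235 - 7/4*e345
(2*e4) R2 = -34/5*e1 + 9*e2 + 25/6*e3 - 2971/90*e4 + 5/2*e5 + 16*e124 - 8/3*e134 - 26/5*e145 + 40/3*e234 + e245 + 25/6*e345
(-1/2*e5) R2 = 13/10*e1 - 1/4*e2 - 25/24*e3 + 5/8*e4 + 2971/360*e5 - 4*e125 + 2/3*e135 - 17/10*e145 - 10/3*e235 + 9/4*e245 + 25/24*e345
Summing the partial products and collecting blades:
Answer: -13009/270*e1 + 41417/900*e2 + 36019/1800*e3 - 6697/360*e4 + 7489/360*e5 + 272/45*e123 + 134/25*e124 - 322/75*e125 - 779/225*e134 - 281/225*e135 - 107/30*e145 + 118/15*e234 - 16/5*e235 + 11/4*e245 + 83/24*e345


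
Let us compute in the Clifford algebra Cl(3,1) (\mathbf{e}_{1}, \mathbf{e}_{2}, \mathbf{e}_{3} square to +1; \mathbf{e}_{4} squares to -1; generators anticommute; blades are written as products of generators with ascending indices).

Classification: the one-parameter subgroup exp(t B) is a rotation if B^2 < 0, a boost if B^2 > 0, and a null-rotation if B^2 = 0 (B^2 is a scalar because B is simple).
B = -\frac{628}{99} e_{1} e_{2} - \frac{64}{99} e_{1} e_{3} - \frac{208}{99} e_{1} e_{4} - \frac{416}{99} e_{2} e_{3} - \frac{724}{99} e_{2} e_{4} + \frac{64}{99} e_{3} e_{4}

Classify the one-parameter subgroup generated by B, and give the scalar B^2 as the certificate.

B^2 term by term: the squares give (-\frac{628}{99})^2*(e_{1} e_{2})^2 + (-\frac{64}{99})^2*(e_{1} e_{3})^2 + (-\frac{208}{99})^2*(e_{1} e_{4})^2 + (-\frac{416}{99})^2*(e_{2} e_{3})^2 + (-\frac{724}{99})^2*(e_{2} e_{4})^2 + (\frac{64}{99})^2*(e_{3} e_{4})^2 = \frac{394384}{9801}*(-1) + \frac{4096}{9801}*(-1) + \frac{43264}{9801}*(+1) + \frac{173056}{9801}*(-1) + \frac{524176}{9801}*(+1) + \frac{4096}{9801}*(+1) = 0 (each basis 2-blade squares to minus the product of its generators' squares); cross terms between blades sharing an index anticommute and cancel; the commuting (index-disjoint) pairs give grade-4 terms 2*c*c'*(blade product), which cancel blade by blade — e_{1} e_{2} e_{3} e_{4}: -\frac{80384}{9801} - \frac{92672}{9801} + \frac{173056}{9801} = 0 — confirming B is simple. So B^2 = 0.
Answer: null-rotation, certificate B^2 = 0. Why this suffices: the scalar 0 survives any versor conjugation, so its sign alone determines the class however B is presented.


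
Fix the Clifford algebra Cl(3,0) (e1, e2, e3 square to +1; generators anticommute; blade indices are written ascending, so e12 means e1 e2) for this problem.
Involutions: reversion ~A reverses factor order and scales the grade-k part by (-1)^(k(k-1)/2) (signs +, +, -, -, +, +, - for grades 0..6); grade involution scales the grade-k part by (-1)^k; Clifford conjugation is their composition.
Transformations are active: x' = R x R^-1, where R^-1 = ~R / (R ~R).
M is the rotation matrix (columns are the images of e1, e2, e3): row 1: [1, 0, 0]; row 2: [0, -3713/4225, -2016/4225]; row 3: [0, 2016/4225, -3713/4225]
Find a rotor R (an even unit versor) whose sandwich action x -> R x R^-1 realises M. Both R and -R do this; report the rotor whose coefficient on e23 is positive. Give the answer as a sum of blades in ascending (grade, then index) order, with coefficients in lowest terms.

Method: write R = a + b12*e12 + b13*e13 + b23*e23 with a^2 + b12^2 + b13^2 + b23^2 = 1 (so R^-1 = ~R). Expanding the columns R e_j ~R gives tr M = 4a^2 - 1 and, from the antisymmetric part, M21 - M12 = -4a*b12, M13 - M31 = 4a*b13, M32 - M23 = -4a*b23.
Here tr M = -3201/4225, so a^2 = (1 + tr M)/4 = 256/4225 and a = ±16/65. Taking a = 16/65: M21 - M12 = 0, M13 - M31 = 0, M32 - M23 = 4032/4225, giving b12 = 0, b13 = 0, b23 = -63/65, i.e. R = 16/65 - 63/65*e23.
Its e23 coefficient is negative, so report the other preimage -R.
Answer: -16/65 + 63/65*e23. Why the constraint matters: R and -R act identically through the sandwich — M has trace -3201/4225 either way — so only the sign condition on e23 picks one of the two preimages.
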